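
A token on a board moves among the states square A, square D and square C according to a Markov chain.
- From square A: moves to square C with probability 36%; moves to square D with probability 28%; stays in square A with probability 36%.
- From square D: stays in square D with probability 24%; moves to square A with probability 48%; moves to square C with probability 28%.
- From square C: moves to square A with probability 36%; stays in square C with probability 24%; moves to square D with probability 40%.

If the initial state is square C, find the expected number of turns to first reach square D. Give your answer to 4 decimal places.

2.8027

Let t(s) be the expected number of turns to first reach square D from state s, with t(square D) = 0. Conditioning on the first turn:
t(square A) = 1 + 0.36·t(square A) + 0.36·t(square C)
t(square C) = 1 + 0.36·t(square A) + 0.24·t(square C)
Solving: t(square A) = 3.1390, t(square C) = 2.8027.
Expected turns from square C to square D: 2.8027.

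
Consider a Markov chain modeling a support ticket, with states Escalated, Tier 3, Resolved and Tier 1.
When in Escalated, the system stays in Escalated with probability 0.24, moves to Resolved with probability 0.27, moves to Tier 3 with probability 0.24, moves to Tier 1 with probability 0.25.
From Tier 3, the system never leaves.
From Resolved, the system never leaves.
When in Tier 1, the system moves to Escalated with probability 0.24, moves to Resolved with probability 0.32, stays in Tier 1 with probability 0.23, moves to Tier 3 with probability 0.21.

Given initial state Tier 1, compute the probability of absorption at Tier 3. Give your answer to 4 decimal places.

Let h(s) be the probability of absorption at Tier 3 starting from transient state s. Then h(Tier 3) = 1 and h(Resolved) = 0. By first-step analysis:
h(Escalated) = 0.24·h(Escalated) + 0.24·1 + 0.27·0 + 0.25·h(Tier 1)
h(Tier 1) = 0.24·h(Escalated) + 0.21·1 + 0.32·0 + 0.23·h(Tier 1)
Solving: h(Escalated) = 0.4518, h(Tier 1) = 0.4136.
Starting from Tier 1, the probability is 0.4136.

0.4136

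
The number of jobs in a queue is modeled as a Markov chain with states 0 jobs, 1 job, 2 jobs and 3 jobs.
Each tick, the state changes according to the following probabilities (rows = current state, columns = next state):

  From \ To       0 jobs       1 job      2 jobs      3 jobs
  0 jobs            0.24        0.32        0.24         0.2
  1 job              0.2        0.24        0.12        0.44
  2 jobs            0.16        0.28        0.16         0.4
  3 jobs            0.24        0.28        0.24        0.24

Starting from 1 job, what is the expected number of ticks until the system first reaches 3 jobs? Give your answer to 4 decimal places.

Let t(s) be the expected number of ticks to first reach 3 jobs from state s, with t(3 jobs) = 0. Conditioning on the first tick:
t(0 jobs) = 1 + 0.24·t(0 jobs) + 0.32·t(1 job) + 0.24·t(2 jobs)
t(1 job) = 1 + 0.2·t(0 jobs) + 0.24·t(1 job) + 0.12·t(2 jobs)
t(2 jobs) = 1 + 0.16·t(0 jobs) + 0.28·t(1 job) + 0.16·t(2 jobs)
Solving: t(0 jobs) = 3.2527, t(1 job) = 2.5941, t(2 jobs) = 2.6747.
Expected ticks from 1 job to 3 jobs: 2.5941.

2.5941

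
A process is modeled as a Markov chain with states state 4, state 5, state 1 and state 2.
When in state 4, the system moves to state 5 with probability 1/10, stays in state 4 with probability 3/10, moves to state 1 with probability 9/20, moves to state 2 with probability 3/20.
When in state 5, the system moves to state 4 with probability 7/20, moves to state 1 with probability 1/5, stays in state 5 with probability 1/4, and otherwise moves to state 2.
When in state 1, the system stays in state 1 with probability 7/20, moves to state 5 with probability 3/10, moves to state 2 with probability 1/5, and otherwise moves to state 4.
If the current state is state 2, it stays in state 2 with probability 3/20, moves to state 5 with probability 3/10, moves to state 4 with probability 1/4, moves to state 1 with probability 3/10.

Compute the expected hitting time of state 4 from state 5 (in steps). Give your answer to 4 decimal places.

Let t(s) be the expected number of steps to first reach state 4 from state s, with t(state 4) = 0. Conditioning on the first step:
t(state 5) = 1 + 0.25·t(state 5) + 0.2·t(state 1) + 0.2·t(state 2)
t(state 1) = 1 + 0.3·t(state 5) + 0.35·t(state 1) + 0.2·t(state 2)
t(state 2) = 1 + 0.3·t(state 5) + 0.3·t(state 1) + 0.15·t(state 2)
Solving: t(state 5) = 3.5789, t(state 1) = 4.4211, t(state 2) = 4.0000.
Expected steps from state 5 to state 4: 3.5789.

3.5789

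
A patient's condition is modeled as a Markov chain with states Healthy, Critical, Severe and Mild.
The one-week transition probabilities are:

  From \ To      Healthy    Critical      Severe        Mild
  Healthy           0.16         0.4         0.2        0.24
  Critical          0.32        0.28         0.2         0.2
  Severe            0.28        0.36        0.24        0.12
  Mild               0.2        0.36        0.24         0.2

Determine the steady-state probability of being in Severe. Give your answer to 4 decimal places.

Let the stationary distribution be π with π = πP and π_1 + π_2 + π_3 + π_4 = 1.
π_1 = 0.16·π_1 + 0.32·π_2 + 0.28·π_3 + 0.2·π_4
π_2 = 0.4·π_1 + 0.28·π_2 + 0.36·π_3 + 0.36·π_4
π_3 = 0.2·π_1 + 0.2·π_2 + 0.24·π_3 + 0.24·π_4
Solving with the normalization constraint gives π = (0.2485, 0.3425, 0.2164, 0.1926).
So the stationary probability of Severe is 0.2164.

0.2164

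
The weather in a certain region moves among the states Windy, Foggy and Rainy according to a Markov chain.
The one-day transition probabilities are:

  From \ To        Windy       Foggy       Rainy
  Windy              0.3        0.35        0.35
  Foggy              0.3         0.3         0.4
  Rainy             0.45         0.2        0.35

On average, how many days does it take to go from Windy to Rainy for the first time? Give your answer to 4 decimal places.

Let t(s) be the expected number of days to first reach Rainy from state s, with t(Rainy) = 0. Conditioning on the first day:
t(Windy) = 1 + 0.3·t(Windy) + 0.35·t(Foggy)
t(Foggy) = 1 + 0.3·t(Windy) + 0.3·t(Foggy)
Solving: t(Windy) = 2.7273, t(Foggy) = 2.5974.
Expected days from Windy to Rainy: 2.7273.

2.7273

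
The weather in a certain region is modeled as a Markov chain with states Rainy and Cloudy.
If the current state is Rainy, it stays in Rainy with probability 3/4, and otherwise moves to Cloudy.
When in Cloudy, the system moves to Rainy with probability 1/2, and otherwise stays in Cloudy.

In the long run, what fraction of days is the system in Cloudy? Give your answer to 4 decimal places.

0.3333

Let the stationary distribution be π with π = πP and π_1 + π_2 = 1.
π_1 = 0.75·π_1 + 0.5·π_2
Solving with the normalization constraint gives π = (0.6667, 0.3333).
So the stationary probability of Cloudy is 0.3333.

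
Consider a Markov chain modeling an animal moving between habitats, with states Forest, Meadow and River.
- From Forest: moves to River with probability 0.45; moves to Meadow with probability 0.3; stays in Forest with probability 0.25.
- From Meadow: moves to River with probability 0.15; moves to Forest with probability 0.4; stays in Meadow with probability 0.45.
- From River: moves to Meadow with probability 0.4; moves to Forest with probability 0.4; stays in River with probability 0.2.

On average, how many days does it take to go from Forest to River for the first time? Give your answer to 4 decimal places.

Let t(s) be the expected number of days to first reach River from state s, with t(River) = 0. Conditioning on the first day:
t(Forest) = 1 + 0.25·t(Forest) + 0.3·t(Meadow)
t(Meadow) = 1 + 0.4·t(Forest) + 0.45·t(Meadow)
Solving: t(Forest) = 2.9060, t(Meadow) = 3.9316.
Expected days from Forest to River: 2.9060.

2.9060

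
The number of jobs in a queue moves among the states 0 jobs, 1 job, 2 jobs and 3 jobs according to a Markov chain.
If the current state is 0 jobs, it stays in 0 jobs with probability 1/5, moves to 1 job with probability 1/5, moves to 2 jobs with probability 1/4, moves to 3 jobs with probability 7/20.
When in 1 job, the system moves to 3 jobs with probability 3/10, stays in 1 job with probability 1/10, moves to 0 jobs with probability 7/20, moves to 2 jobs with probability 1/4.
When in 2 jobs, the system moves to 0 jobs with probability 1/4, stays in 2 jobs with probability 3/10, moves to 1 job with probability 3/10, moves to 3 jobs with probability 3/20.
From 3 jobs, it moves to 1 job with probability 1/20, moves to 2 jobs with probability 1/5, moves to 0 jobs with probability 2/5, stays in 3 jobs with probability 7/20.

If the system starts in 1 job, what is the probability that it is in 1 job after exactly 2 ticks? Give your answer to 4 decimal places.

0.1700

Propagate the distribution vector 2 ticks from 1 job.
After 0 ticks: (0.0000, 1.0000, 0.0000, 0.0000)
After 1 tick: (0.3500, 0.1000, 0.2500, 0.3000)
After 2 ticks: (0.2875, 0.1700, 0.2475, 0.2950)
P(in 1 job after 2 ticks) = 0.1700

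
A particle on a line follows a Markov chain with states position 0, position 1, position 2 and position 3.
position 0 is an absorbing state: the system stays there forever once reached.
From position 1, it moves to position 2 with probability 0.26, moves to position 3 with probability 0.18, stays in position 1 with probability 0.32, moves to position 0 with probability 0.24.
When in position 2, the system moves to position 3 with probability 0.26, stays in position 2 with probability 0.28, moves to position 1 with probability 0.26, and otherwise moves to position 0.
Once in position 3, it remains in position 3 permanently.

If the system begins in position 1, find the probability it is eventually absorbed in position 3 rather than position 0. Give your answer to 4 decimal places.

0.4673

Let h(s) be the probability of absorption at position 3 starting from transient state s. Then h(position 3) = 1 and h(position 0) = 0. By first-step analysis:
h(position 1) = 0.24·0 + 0.32·h(position 1) + 0.26·h(position 2) + 0.18·1
h(position 2) = 0.2·0 + 0.26·h(position 1) + 0.28·h(position 2) + 0.26·1
Solving: h(position 1) = 0.4673, h(position 2) = 0.5299.
Starting from position 1, the probability is 0.4673.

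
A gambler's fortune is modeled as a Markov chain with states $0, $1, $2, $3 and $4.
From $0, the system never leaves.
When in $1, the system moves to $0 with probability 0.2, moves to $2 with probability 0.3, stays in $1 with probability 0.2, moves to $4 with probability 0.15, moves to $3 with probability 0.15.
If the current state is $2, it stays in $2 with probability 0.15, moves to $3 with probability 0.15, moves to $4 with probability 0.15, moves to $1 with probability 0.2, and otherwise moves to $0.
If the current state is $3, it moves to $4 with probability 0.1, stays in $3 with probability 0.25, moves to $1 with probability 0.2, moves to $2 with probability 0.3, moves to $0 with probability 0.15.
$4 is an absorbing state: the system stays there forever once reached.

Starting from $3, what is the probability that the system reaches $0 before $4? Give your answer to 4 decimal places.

Let h(s) be the probability of absorption at $0 starting from transient state s. Then h($0) = 1 and h($4) = 0. By first-step analysis:
h($1) = 0.2·1 + 0.2·h($1) + 0.3·h($2) + 0.15·h($3) + 0.15·0
h($2) = 0.35·1 + 0.2·h($1) + 0.15·h($2) + 0.15·h($3) + 0.15·0
h($3) = 0.15·1 + 0.2·h($1) + 0.3·h($2) + 0.25·h($3) + 0.1·0
Solving: h($1) = 0.6196, h($2) = 0.6693, h($3) = 0.6329.
Starting from $3, the probability is 0.6329.

0.6329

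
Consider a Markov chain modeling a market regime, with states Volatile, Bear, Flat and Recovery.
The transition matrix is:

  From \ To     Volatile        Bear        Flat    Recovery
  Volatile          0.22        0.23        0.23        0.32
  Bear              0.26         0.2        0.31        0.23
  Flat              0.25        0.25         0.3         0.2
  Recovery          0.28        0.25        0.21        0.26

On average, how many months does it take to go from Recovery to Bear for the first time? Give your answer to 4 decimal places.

Let t(s) be the expected number of months to first reach Bear from state s, with t(Bear) = 0. Conditioning on the first month:
t(Volatile) = 1 + 0.22·t(Volatile) + 0.23·t(Flat) + 0.32·t(Recovery)
t(Flat) = 1 + 0.25·t(Volatile) + 0.3·t(Flat) + 0.2·t(Recovery)
t(Recovery) = 1 + 0.28·t(Volatile) + 0.21·t(Flat) + 0.26·t(Recovery)
Solving: t(Volatile) = 4.1611, t(Flat) = 4.0816, t(Recovery) = 4.0841.
Expected months from Recovery to Bear: 4.0841.

4.0841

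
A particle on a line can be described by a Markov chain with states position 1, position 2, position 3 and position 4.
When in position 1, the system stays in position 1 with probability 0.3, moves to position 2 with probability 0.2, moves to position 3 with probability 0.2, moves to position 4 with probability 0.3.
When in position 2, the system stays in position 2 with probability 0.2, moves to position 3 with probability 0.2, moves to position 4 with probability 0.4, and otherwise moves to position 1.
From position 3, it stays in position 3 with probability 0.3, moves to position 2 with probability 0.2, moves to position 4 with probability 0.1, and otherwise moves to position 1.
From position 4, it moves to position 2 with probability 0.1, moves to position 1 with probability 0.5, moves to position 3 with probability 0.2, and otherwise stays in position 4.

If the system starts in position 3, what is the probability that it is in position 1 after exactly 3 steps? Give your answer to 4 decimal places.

0.3540

Propagate the distribution vector 3 steps from position 3.
After 0 steps: (0.0000, 0.0000, 1.0000, 0.0000)
After 1 step: (0.4000, 0.2000, 0.3000, 0.1000)
After 2 steps: (0.3300, 0.1900, 0.2300, 0.2500)
After 3 steps: (0.3540, 0.1750, 0.2230, 0.2480)
P(in position 1 after 3 steps) = 0.3540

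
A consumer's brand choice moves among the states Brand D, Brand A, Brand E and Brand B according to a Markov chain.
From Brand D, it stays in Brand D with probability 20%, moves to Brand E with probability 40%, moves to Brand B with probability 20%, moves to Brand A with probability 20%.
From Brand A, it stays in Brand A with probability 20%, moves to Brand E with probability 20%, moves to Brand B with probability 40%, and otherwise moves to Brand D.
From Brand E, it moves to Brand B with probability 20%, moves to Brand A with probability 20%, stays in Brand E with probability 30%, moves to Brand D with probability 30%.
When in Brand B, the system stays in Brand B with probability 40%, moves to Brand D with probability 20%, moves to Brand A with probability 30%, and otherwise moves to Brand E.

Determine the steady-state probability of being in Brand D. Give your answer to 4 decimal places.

Let the stationary distribution be π with π = πP and π_1 + π_2 + π_3 + π_4 = 1.
π_1 = 0.2·π_1 + 0.2·π_2 + 0.3·π_3 + 0.2·π_4
π_2 = 0.2·π_1 + 0.2·π_2 + 0.2·π_3 + 0.3·π_4
π_3 = 0.4·π_1 + 0.2·π_2 + 0.3·π_3 + 0.1·π_4
Solving with the normalization constraint gives π = (0.2238, 0.2308, 0.2378, 0.3077).
So the stationary probability of Brand D is 0.2238.

0.2238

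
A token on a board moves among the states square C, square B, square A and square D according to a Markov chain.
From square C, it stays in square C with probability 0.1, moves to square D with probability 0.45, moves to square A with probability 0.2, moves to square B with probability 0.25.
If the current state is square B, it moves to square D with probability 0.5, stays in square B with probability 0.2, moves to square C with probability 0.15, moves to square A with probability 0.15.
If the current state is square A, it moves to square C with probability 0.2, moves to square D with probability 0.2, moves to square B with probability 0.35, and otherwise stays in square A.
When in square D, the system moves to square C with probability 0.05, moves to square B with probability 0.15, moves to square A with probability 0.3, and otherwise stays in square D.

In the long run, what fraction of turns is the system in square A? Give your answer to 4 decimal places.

Let the stationary distribution be π with π = πP and π_1 + π_2 + π_3 + π_4 = 1.
π_1 = 0.1·π_1 + 0.15·π_2 + 0.2·π_3 + 0.05·π_4
π_2 = 0.25·π_1 + 0.2·π_2 + 0.35·π_3 + 0.15·π_4
π_3 = 0.2·π_1 + 0.15·π_2 + 0.25·π_3 + 0.3·π_4
Solving with the normalization constraint gives π = (0.1143, 0.2211, 0.2432, 0.4213).
So the stationary probability of square A is 0.2432.

0.2432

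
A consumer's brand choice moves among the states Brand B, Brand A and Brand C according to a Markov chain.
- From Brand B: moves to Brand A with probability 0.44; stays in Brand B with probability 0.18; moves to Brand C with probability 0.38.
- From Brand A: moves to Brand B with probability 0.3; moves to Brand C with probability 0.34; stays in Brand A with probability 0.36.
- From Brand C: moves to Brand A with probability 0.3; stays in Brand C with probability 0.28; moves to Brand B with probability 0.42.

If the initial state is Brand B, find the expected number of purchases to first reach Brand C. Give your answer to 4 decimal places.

Let t(s) be the expected number of purchases to first reach Brand C from state s, with t(Brand C) = 0. Conditioning on the first purchase:
t(Brand B) = 1 + 0.18·t(Brand B) + 0.44·t(Brand A)
t(Brand A) = 1 + 0.3·t(Brand B) + 0.36·t(Brand A)
Solving: t(Brand B) = 2.7495, t(Brand A) = 2.8513.
Expected purchases from Brand B to Brand C: 2.7495.

2.7495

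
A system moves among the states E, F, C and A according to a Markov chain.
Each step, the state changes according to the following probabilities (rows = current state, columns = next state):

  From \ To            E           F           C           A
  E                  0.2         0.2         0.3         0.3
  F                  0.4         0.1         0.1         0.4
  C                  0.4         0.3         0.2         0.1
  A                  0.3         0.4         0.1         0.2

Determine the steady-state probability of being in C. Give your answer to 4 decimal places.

Let the stationary distribution be π with π = πP and π_1 + π_2 + π_3 + π_4 = 1.
π_1 = 0.2·π_1 + 0.4·π_2 + 0.4·π_3 + 0.3·π_4
π_2 = 0.2·π_1 + 0.1·π_2 + 0.3·π_3 + 0.4·π_4
π_3 = 0.3·π_1 + 0.1·π_2 + 0.2·π_3 + 0.1·π_4
Solving with the normalization constraint gives π = (0.3115, 0.2459, 0.1803, 0.2623).
So the stationary probability of C is 0.1803.

0.1803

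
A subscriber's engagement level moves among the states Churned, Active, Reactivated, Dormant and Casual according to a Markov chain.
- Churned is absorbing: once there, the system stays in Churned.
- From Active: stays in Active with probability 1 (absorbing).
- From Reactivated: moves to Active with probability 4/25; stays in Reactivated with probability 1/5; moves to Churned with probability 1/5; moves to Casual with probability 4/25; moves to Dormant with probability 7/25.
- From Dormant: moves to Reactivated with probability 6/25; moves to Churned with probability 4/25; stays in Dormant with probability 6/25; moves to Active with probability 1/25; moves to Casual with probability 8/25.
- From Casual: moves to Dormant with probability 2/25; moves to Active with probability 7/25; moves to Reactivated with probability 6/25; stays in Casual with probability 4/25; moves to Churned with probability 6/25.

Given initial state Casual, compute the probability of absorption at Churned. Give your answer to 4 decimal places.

Let h(s) be the probability of absorption at Churned starting from transient state s. Then h(Churned) = 1 and h(Active) = 0. By first-step analysis:
h(Reactivated) = 0.2·1 + 0.16·0 + 0.2·h(Reactivated) + 0.28·h(Dormant) + 0.16·h(Casual)
h(Dormant) = 0.16·1 + 0.04·0 + 0.24·h(Reactivated) + 0.24·h(Dormant) + 0.32·h(Casual)
h(Casual) = 0.24·1 + 0.28·0 + 0.24·h(Reactivated) + 0.08·h(Dormant) + 0.16·h(Casual)
Solving: h(Reactivated) = 0.5603, h(Dormant) = 0.5992, h(Casual) = 0.5029.
Starting from Casual, the probability is 0.5029.

0.5029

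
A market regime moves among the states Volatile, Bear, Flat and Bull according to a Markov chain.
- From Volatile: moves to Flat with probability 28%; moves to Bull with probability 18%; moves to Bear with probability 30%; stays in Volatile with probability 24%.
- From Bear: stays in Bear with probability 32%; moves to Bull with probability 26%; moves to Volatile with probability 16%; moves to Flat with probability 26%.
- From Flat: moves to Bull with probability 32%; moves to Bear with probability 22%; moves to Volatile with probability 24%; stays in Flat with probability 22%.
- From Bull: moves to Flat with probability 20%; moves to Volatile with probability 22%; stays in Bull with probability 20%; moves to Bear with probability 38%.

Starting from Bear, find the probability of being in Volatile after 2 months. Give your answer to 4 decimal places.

Propagate the distribution vector 2 months from Bear.
After 0 months: (0.0000, 1.0000, 0.0000, 0.0000)
After 1 month: (0.1600, 0.3200, 0.2600, 0.2600)
After 2 months: (0.2092, 0.3064, 0.2372, 0.2472)
P(in Volatile after 2 months) = 0.2092

0.2092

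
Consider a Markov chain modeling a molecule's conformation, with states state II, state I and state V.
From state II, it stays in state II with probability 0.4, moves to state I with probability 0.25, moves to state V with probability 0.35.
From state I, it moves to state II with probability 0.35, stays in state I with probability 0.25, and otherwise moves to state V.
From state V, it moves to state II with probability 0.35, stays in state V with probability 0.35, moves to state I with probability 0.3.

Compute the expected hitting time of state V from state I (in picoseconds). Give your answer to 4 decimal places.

Let t(s) be the expected number of picoseconds to first reach state V from state s, with t(state V) = 0. Conditioning on the first picosecond:
t(state II) = 1 + 0.4·t(state II) + 0.25·t(state I)
t(state I) = 1 + 0.35·t(state II) + 0.25·t(state I)
Solving: t(state II) = 2.7586, t(state I) = 2.6207.
Expected picoseconds from state I to state V: 2.6207.

2.6207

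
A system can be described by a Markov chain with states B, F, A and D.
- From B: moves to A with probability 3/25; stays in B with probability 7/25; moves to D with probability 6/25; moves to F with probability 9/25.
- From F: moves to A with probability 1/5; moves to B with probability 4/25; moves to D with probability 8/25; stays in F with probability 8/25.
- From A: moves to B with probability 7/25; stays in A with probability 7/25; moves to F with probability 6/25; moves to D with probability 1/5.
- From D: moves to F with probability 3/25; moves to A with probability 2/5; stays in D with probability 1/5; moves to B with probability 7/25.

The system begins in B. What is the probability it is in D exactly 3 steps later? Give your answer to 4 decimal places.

0.2423

Propagate the distribution vector 3 steps from B.
After 0 steps: (1.0000, 0.0000, 0.0000, 0.0000)
After 1 step: (0.2800, 0.3600, 0.1200, 0.2400)
After 2 steps: (0.2368, 0.2736, 0.2352, 0.2544)
After 3 steps: (0.2472, 0.2598, 0.2508, 0.2423)
P(in D after 3 steps) = 0.2423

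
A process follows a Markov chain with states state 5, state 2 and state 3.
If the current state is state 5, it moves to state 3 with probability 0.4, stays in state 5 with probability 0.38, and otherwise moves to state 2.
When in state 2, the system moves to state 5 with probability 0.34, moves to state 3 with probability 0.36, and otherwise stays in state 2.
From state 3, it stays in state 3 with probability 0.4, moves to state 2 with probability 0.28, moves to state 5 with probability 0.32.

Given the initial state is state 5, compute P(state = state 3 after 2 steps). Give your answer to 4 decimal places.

0.3912

Sum over the intermediate state after 1 step:
P = P(state 5→state 5)·P(state 5→state 3) + P(state 5→state 2)·P(state 2→state 3) + P(state 5→state 3)·P(state 3→state 3)
  = 0.38×0.4 + 0.22×0.36 + 0.4×0.4
  = 0.1520 + 0.0792 + 0.1600 = 0.3912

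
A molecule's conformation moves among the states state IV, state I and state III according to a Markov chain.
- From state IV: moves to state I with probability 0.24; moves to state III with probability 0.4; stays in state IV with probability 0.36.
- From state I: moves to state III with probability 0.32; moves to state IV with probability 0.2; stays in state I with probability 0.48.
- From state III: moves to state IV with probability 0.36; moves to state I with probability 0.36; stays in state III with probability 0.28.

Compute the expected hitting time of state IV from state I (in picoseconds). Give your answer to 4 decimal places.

4.0123

Let t(s) be the expected number of picoseconds to first reach state IV from state s, with t(state IV) = 0. Conditioning on the first picosecond:
t(state I) = 1 + 0.48·t(state I) + 0.32·t(state III)
t(state III) = 1 + 0.36·t(state I) + 0.28·t(state III)
Solving: t(state I) = 4.0123, t(state III) = 3.3951.
Expected picoseconds from state I to state IV: 4.0123.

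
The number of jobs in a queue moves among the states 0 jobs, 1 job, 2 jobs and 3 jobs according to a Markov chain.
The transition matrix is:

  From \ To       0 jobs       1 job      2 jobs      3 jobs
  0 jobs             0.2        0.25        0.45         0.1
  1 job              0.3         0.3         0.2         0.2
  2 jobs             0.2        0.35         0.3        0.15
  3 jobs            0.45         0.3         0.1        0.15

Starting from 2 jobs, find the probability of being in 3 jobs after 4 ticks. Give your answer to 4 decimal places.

0.1515

Propagate the distribution vector 4 ticks from 2 jobs.
After 0 ticks: (0.0000, 0.0000, 1.0000, 0.0000)
After 1 tick: (0.2000, 0.3500, 0.3000, 0.1500)
After 2 ticks: (0.2725, 0.3050, 0.2650, 0.1575)
After 3 ticks: (0.2699, 0.2996, 0.2789, 0.1516)
After 4 ticks: (0.2679, 0.3005, 0.2802, 0.1515)
P(in 3 jobs after 4 ticks) = 0.1515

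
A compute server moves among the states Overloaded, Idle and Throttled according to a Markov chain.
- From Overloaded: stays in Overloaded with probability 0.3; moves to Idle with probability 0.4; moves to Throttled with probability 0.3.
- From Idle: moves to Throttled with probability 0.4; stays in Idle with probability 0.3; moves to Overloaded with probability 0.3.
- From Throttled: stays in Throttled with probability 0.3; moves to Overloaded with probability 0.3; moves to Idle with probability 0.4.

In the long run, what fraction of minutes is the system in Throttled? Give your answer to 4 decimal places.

0.3364

Let the stationary distribution be π with π = πP and π_1 + π_2 + π_3 = 1.
π_1 = 0.3·π_1 + 0.3·π_2 + 0.3·π_3
π_2 = 0.4·π_1 + 0.3·π_2 + 0.4·π_3
Solving with the normalization constraint gives π = (0.3000, 0.3636, 0.3364).
So the stationary probability of Throttled is 0.3364.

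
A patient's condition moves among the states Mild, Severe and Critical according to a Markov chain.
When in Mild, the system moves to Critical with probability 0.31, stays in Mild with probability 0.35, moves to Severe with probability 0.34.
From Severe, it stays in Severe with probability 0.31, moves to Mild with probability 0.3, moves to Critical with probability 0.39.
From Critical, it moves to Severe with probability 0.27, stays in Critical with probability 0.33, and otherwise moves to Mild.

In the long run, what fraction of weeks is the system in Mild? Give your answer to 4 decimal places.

Let the stationary distribution be π with π = πP and π_1 + π_2 + π_3 = 1.
π_1 = 0.35·π_1 + 0.3·π_2 + 0.4·π_3
π_2 = 0.34·π_1 + 0.31·π_2 + 0.27·π_3
Solving with the normalization constraint gives π = (0.3517, 0.3069, 0.3414).
So the stationary probability of Mild is 0.3517.

0.3517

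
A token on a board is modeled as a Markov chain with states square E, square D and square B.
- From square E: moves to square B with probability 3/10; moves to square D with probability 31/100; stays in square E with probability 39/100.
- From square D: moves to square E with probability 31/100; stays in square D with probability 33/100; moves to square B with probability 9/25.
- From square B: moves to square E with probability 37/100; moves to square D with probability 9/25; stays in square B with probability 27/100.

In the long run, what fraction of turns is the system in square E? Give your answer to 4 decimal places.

0.3572

Let the stationary distribution be π with π = πP and π_1 + π_2 + π_3 = 1.
π_1 = 0.39·π_1 + 0.31·π_2 + 0.37·π_3
π_2 = 0.31·π_1 + 0.33·π_2 + 0.36·π_3
Solving with the normalization constraint gives π = (0.3572, 0.3322, 0.3106).
So the stationary probability of square E is 0.3572.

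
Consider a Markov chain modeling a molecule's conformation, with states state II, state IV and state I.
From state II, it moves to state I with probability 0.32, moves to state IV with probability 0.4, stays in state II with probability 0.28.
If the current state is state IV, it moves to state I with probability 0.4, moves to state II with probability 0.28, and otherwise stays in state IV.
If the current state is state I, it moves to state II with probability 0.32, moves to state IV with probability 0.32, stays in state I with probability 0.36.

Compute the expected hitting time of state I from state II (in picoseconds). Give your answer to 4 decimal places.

2.8602

Let t(s) be the expected number of picoseconds to first reach state I from state s, with t(state I) = 0. Conditioning on the first picosecond:
t(state II) = 1 + 0.28·t(state II) + 0.4·t(state IV)
t(state IV) = 1 + 0.28·t(state II) + 0.32·t(state IV)
Solving: t(state II) = 2.8602, t(state IV) = 2.6483.
Expected picoseconds from state II to state I: 2.8602.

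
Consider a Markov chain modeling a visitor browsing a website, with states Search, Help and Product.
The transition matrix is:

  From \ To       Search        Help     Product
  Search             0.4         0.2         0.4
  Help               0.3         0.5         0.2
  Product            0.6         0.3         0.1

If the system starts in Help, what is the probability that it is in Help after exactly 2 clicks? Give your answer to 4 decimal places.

Sum over the intermediate state after 1 click:
P = P(Help→Search)·P(Search→Help) + P(Help→Help)·P(Help→Help) + P(Help→Product)·P(Product→Help)
  = 0.3×0.2 + 0.5×0.5 + 0.2×0.3
  = 0.0600 + 0.2500 + 0.0600 = 0.3700

0.3700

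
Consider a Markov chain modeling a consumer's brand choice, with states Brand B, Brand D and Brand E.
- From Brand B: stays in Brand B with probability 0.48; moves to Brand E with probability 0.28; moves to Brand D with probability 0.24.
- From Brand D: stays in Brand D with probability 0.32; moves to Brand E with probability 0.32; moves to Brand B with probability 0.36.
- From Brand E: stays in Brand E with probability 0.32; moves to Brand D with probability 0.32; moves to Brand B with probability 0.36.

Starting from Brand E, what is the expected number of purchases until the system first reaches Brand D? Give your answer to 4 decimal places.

Let t(s) be the expected number of purchases to first reach Brand D from state s, with t(Brand D) = 0. Conditioning on the first purchase:
t(Brand B) = 1 + 0.48·t(Brand B) + 0.28·t(Brand E)
t(Brand E) = 1 + 0.36·t(Brand B) + 0.32·t(Brand E)
Solving: t(Brand B) = 3.7975, t(Brand E) = 3.4810.
Expected purchases from Brand E to Brand D: 3.4810.

3.4810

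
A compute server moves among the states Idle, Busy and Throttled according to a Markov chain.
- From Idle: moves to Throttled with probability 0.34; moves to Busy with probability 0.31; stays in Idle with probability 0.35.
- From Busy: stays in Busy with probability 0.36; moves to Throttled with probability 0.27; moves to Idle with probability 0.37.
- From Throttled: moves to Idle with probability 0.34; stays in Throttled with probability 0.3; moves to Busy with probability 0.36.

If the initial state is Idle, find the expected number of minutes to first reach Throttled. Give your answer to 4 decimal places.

Let t(s) be the expected number of minutes to first reach Throttled from state s, with t(Throttled) = 0. Conditioning on the first minute:
t(Idle) = 1 + 0.35·t(Idle) + 0.31·t(Busy)
t(Busy) = 1 + 0.37·t(Idle) + 0.36·t(Busy)
Solving: t(Idle) = 3.1530, t(Busy) = 3.3853.
Expected minutes from Idle to Throttled: 3.1530.

3.1530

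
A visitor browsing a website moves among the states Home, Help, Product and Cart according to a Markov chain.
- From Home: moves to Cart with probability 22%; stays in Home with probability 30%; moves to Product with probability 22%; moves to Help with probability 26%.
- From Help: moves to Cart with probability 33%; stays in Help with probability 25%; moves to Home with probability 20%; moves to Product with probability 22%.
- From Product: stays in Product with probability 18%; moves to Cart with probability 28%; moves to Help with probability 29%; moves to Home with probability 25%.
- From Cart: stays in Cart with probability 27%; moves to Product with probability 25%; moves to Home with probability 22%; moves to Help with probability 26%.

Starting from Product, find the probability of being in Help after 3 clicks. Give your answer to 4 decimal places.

Propagate the distribution vector 3 clicks from Product.
After 0 clicks: (0.0000, 0.0000, 1.0000, 0.0000)
After 1 click: (0.2500, 0.2900, 0.1800, 0.2800)
After 2 clicks: (0.2396, 0.2625, 0.2212, 0.2767)
After 3 clicks: (0.2406, 0.2640, 0.2195, 0.2760)
P(in Help after 3 clicks) = 0.2640

0.2640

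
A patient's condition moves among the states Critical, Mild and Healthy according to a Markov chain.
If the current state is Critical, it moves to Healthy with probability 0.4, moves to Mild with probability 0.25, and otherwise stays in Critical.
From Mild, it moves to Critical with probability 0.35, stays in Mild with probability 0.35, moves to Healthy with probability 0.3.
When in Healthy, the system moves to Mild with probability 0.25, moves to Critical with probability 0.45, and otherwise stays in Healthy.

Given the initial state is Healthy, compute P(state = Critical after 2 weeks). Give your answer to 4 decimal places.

Sum over the intermediate state after 1 week:
P = P(Healthy→Critical)·P(Critical→Critical) + P(Healthy→Mild)·P(Mild→Critical) + P(Healthy→Healthy)·P(Healthy→Critical)
  = 0.45×0.35 + 0.25×0.35 + 0.3×0.45
  = 0.1575 + 0.0875 + 0.1350 = 0.3800

0.3800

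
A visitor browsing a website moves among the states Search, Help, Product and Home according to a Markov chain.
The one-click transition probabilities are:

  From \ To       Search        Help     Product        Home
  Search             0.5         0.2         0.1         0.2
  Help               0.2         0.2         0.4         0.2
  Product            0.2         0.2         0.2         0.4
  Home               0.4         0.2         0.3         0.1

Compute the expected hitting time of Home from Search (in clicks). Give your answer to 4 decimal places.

4.2453

Let t(s) be the expected number of clicks to first reach Home from state s, with t(Home) = 0. Conditioning on the first click:
t(Search) = 1 + 0.5·t(Search) + 0.2·t(Help) + 0.1·t(Product)
t(Help) = 1 + 0.2·t(Search) + 0.2·t(Help) + 0.4·t(Product)
t(Product) = 1 + 0.2·t(Search) + 0.2·t(Help) + 0.2·t(Product)
Solving: t(Search) = 4.2453, t(Help) = 3.9623, t(Product) = 3.3019.
Expected clicks from Search to Home: 4.2453.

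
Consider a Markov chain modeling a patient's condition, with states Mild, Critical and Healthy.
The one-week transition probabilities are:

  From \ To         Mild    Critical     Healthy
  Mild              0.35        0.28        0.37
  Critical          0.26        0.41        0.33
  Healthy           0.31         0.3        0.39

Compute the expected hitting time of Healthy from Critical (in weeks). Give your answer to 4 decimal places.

2.9289

Let t(s) be the expected number of weeks to first reach Healthy from state s, with t(Healthy) = 0. Conditioning on the first week:
t(Mild) = 1 + 0.35·t(Mild) + 0.28·t(Critical)
t(Critical) = 1 + 0.26·t(Mild) + 0.41·t(Critical)
Solving: t(Mild) = 2.8001, t(Critical) = 2.9289.
Expected weeks from Critical to Healthy: 2.9289.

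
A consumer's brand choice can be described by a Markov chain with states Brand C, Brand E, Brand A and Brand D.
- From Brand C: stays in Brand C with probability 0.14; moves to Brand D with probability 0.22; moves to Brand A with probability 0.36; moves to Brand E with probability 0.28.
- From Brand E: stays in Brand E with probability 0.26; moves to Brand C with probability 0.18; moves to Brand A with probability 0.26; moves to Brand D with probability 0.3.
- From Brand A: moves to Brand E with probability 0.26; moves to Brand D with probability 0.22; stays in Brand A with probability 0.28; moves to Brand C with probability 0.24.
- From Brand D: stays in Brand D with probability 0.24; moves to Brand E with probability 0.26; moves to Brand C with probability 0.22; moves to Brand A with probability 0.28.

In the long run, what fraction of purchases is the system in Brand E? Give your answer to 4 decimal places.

0.2640

Let the stationary distribution be π with π = πP and π_1 + π_2 + π_3 + π_4 = 1.
π_1 = 0.14·π_1 + 0.18·π_2 + 0.24·π_3 + 0.22·π_4
π_2 = 0.28·π_1 + 0.26·π_2 + 0.26·π_3 + 0.26·π_4
π_3 = 0.36·π_1 + 0.26·π_2 + 0.28·π_3 + 0.28·π_4
Solving with the normalization constraint gives π = (0.1993, 0.2640, 0.2907, 0.2460).
So the stationary probability of Brand E is 0.2640.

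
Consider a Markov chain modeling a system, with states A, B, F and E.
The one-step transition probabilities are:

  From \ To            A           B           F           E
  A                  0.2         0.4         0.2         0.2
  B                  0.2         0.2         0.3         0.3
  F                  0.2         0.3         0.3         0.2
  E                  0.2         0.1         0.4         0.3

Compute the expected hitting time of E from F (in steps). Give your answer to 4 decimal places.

4.3651

Let t(s) be the expected number of steps to first reach E from state s, with t(E) = 0. Conditioning on the first step:
t(A) = 1 + 0.2·t(A) + 0.4·t(B) + 0.2·t(F)
t(B) = 1 + 0.2·t(A) + 0.2·t(B) + 0.3·t(F)
t(F) = 1 + 0.2·t(A) + 0.3·t(B) + 0.3·t(F)
Solving: t(A) = 4.3254, t(B) = 3.9683, t(F) = 4.3651.
Expected steps from F to E: 4.3651.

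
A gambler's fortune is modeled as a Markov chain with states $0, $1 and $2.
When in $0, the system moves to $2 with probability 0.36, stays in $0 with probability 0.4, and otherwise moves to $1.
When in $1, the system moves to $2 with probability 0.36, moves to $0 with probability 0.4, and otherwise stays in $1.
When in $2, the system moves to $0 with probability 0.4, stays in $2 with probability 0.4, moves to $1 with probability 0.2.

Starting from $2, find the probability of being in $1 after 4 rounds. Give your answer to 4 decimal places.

Propagate the distribution vector 4 rounds from $2.
After 0 rounds: (0.0000, 0.0000, 1.0000)
After 1 round: (0.4000, 0.2000, 0.4000)
After 2 rounds: (0.4000, 0.2240, 0.3760)
After 3 rounds: (0.4000, 0.2250, 0.3750)
After 4 rounds: (0.4000, 0.2250, 0.3750)
P(in $1 after 4 rounds) = 0.2250

0.2250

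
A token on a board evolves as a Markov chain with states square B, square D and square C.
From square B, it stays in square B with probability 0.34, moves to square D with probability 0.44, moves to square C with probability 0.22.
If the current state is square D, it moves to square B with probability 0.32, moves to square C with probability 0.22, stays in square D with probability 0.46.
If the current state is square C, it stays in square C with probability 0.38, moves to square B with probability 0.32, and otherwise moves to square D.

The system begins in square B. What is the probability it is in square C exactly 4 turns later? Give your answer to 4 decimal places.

0.2617

Propagate the distribution vector 4 turns from square B.
After 0 turns: (1.0000, 0.0000, 0.0000)
After 1 turn: (0.3400, 0.4400, 0.2200)
After 2 turns: (0.3268, 0.4180, 0.2552)
After 3 turns: (0.3265, 0.4126, 0.2608)
After 4 turns: (0.3265, 0.4117, 0.2617)
P(in square C after 4 turns) = 0.2617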